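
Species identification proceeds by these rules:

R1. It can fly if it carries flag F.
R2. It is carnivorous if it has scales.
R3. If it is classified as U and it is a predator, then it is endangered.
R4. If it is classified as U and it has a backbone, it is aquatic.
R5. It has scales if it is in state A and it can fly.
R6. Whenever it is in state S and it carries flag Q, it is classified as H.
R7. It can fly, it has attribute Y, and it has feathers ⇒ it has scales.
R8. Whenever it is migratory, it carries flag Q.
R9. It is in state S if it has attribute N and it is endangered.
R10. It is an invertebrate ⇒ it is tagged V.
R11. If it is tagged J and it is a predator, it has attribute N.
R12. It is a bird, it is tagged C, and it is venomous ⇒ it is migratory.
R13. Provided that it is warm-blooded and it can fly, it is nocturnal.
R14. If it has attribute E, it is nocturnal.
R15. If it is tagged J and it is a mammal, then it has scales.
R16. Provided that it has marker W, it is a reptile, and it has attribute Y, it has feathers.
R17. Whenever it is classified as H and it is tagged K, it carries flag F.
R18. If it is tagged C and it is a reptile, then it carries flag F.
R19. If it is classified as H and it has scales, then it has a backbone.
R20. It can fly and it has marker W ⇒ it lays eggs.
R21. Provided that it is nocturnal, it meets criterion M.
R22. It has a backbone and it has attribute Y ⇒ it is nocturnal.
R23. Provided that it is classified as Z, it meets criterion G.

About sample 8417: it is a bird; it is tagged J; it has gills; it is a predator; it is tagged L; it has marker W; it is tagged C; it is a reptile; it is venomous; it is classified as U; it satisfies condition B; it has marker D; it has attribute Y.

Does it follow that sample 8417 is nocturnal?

By R3 (it is classified as U, it is a predator): it is endangered.
By R11 (it is tagged J, it is a predator): it has attribute N.
By R12 (it is a bird, it is tagged C, it is venomous): it is migratory.
By R16 (it has marker W, it is a reptile, it has attribute Y): it has feathers.
By R18 (it is tagged C, it is a reptile): it carries flag F.
By R1 (it carries flag F): it can fly.
By R7 (it can fly, it has attribute Y, it has feathers): it has scales.
By R8 (it is migratory): it carries flag Q.
By R9 (it has attribute N, it is endangered): it is in state S.
By R6 (it is in state S, it carries flag Q): it is classified as H.
By R19 (it is classified as H, it has scales): it has a backbone.
By R22 (it has a backbone, it has attribute Y): it is nocturnal.

Yes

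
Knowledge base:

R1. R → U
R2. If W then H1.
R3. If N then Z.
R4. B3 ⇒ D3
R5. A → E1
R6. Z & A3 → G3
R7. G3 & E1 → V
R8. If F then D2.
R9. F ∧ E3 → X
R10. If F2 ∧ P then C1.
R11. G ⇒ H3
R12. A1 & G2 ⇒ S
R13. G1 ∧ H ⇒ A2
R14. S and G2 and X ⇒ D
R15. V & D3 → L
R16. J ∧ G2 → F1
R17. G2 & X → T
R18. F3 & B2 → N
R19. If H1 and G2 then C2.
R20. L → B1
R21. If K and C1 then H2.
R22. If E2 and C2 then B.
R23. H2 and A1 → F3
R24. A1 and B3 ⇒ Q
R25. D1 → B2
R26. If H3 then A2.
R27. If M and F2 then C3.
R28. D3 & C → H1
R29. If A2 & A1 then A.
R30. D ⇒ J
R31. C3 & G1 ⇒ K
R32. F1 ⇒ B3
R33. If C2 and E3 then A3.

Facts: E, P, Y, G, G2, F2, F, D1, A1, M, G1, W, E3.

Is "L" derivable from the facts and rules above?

Yes

H1  (by R2: W)
X  (by R9: F, E3)
C1  (by R10: F2, P)
H3  (by R11: G)
S  (by R12: A1, G2)
D  (by R14: S, G2, X)
C2  (by R19: H1, G2)
B2  (by R25: D1)
A2  (by R26: H3)
C3  (by R27: M, F2)
A  (by R29: A2, A1)
J  (by R30: D)
K  (by R31: C3, G1)
A3  (by R33: C2, E3)
E1  (by R5: A)
F1  (by R16: J, G2)
H2  (by R21: K, C1)
F3  (by R23: H2, A1)
B3  (by R32: F1)
D3  (by R4: B3)
N  (by R18: F3, B2)
Z  (by R3: N)
G3  (by R6: Z, A3)
V  (by R7: G3, E1)
L  (by R15: V, D3)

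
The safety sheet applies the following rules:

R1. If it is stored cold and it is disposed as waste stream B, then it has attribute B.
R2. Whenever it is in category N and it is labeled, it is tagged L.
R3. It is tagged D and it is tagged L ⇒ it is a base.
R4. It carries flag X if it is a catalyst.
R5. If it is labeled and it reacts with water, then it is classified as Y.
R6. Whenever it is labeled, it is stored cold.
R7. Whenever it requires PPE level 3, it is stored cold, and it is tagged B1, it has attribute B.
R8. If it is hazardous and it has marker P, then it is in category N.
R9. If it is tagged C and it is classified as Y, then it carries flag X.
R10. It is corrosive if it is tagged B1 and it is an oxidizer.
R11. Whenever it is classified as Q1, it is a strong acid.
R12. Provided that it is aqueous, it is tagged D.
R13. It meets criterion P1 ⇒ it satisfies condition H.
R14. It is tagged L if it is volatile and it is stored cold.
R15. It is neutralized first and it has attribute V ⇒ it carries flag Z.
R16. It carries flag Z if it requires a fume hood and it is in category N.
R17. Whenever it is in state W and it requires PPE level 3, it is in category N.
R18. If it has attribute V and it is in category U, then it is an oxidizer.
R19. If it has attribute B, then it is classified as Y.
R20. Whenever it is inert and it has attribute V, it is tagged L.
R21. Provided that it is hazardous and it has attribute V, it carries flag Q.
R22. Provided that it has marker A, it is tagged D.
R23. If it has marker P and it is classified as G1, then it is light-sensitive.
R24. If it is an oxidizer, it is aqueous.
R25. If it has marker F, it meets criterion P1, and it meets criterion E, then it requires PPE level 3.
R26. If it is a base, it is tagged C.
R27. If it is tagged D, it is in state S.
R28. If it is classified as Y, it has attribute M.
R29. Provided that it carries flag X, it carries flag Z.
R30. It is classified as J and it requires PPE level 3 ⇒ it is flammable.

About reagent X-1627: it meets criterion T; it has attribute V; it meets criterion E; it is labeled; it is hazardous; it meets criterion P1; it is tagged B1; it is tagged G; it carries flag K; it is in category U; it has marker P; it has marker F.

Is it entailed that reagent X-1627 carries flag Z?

Yes

By R6 (it is labeled): it is stored cold.
By R8 (it is hazardous, it has marker P): it is in category N.
By R18 (it has attribute V, it is in category U): it is an oxidizer.
By R24 (it is an oxidizer): it is aqueous.
By R25 (it has marker F, it meets criterion P1, it meets criterion E): it requires PPE level 3.
By R2 (it is in category N, it is labeled): it is tagged L.
By R7 (it requires PPE level 3, it is stored cold, it is tagged B1): it has attribute B.
By R12 (it is aqueous): it is tagged D.
By R19 (it has attribute B): it is classified as Y.
By R3 (it is tagged D, it is tagged L): it is a base.
By R26 (it is a base): it is tagged C.
By R9 (it is tagged C, it is classified as Y): it carries flag X.
By R29 (it carries flag X): it carries flag Z.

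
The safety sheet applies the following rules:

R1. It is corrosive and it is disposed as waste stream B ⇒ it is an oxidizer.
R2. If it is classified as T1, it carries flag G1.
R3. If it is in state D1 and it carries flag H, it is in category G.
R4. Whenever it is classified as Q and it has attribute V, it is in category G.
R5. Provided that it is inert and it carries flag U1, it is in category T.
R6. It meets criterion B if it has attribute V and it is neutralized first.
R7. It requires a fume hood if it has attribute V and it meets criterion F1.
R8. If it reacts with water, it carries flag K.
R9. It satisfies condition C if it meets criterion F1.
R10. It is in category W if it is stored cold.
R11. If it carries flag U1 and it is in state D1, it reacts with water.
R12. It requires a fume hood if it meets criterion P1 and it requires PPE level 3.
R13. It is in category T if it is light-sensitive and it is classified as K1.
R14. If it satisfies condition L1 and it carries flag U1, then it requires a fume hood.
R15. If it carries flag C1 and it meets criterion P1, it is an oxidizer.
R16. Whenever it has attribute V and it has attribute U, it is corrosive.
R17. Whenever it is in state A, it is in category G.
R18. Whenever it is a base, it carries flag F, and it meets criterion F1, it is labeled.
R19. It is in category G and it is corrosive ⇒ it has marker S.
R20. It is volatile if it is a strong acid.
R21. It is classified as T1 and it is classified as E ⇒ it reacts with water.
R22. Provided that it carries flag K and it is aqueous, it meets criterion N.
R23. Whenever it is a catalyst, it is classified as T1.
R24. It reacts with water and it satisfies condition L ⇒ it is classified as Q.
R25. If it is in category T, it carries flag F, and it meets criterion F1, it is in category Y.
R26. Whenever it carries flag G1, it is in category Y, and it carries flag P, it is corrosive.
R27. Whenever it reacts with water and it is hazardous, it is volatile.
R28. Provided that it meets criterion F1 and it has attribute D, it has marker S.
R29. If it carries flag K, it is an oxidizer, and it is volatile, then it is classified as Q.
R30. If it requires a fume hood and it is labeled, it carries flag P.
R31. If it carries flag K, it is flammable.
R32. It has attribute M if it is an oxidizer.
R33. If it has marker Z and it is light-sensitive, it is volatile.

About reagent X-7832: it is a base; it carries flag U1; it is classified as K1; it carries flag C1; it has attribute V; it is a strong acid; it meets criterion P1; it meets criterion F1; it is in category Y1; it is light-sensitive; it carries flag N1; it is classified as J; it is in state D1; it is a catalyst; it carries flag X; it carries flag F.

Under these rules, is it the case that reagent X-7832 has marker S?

Yes

By R7 (it has attribute V, it meets criterion F1): it requires a fume hood.
By R11 (it carries flag U1, it is in state D1): it reacts with water.
By R13 (it is light-sensitive, it is classified as K1): it is in category T.
By R15 (it carries flag C1, it meets criterion P1): it is an oxidizer.
By R18 (it is a base, it carries flag F, it meets criterion F1): it is labeled.
By R20 (it is a strong acid): it is volatile.
By R23 (it is a catalyst): it is classified as T1.
By R25 (it is in category T, it carries flag F, it meets criterion F1): it is in category Y.
By R30 (it requires a fume hood, it is labeled): it carries flag P.
By R2 (it is classified as T1): it carries flag G1.
By R8 (it reacts with water): it carries flag K.
By R26 (it carries flag G1, it is in category Y, it carries flag P): it is corrosive.
By R29 (it carries flag K, it is an oxidizer, it is volatile): it is classified as Q.
By R4 (it is classified as Q, it has attribute V): it is in category G.
By R19 (it is in category G, it is corrosive): it has marker S.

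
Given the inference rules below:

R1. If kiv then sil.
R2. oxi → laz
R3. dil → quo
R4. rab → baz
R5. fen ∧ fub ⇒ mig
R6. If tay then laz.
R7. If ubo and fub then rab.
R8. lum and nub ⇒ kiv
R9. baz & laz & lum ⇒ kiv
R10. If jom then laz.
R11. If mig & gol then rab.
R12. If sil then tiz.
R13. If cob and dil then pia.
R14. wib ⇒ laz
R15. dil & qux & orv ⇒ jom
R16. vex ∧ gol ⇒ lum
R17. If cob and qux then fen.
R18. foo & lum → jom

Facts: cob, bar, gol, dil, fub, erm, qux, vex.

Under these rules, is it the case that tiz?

No

Forward chaining from the given facts derives: quo, pia, lum, fen, mig, rab, baz.
The only rule concluding tiz is R12, which needs sil; that is never established.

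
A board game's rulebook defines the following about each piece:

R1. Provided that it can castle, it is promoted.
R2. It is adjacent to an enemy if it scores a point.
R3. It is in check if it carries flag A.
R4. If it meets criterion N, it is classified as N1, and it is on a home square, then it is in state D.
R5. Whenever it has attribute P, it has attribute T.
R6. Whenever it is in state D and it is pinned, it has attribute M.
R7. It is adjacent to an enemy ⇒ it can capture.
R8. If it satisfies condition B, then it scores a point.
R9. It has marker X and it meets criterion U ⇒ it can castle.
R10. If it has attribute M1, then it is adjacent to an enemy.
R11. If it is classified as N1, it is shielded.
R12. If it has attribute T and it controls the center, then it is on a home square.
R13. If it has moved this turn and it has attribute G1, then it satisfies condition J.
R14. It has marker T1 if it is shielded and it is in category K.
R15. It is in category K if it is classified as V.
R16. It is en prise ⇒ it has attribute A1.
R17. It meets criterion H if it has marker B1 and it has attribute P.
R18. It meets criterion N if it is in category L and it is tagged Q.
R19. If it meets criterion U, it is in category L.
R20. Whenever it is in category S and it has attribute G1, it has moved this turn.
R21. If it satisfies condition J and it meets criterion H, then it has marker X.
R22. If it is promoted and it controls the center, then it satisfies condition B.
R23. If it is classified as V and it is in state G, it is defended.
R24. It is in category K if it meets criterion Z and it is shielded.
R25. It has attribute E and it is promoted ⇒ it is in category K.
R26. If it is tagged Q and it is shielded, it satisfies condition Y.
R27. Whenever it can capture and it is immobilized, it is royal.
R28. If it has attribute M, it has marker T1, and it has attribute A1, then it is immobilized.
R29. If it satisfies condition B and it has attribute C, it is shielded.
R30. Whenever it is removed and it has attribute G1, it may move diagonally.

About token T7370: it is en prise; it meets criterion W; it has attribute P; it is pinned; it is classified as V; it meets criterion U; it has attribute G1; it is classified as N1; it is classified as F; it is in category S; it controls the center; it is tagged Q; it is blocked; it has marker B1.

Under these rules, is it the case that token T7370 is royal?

By R5 (it has attribute P): it has attribute T.
By R11 (it is classified as N1): it is shielded.
By R12 (it has attribute T, it controls the center): it is on a home square.
By R15 (it is classified as V): it is in category K.
By R16 (it is en prise): it has attribute A1.
By R17 (it has marker B1, it has attribute P): it meets criterion H.
By R19 (it meets criterion U): it is in category L.
By R20 (it is in category S, it has attribute G1): it has moved this turn.
By R13 (it has moved this turn, it has attribute G1): it satisfies condition J.
By R14 (it is shielded, it is in category K): it has marker T1.
By R18 (it is in category L, it is tagged Q): it meets criterion N.
By R21 (it satisfies condition J, it meets criterion H): it has marker X.
By R4 (it meets criterion N, it is classified as N1, it is on a home square): it is in state D.
By R6 (it is in state D, it is pinned): it has attribute M.
By R9 (it has marker X, it meets criterion U): it can castle.
By R28 (it has attribute M, it has marker T1, it has attribute A1): it is immobilized.
By R1 (it can castle): it is promoted.
By R22 (it is promoted, it controls the center): it satisfies condition B.
By R8 (it satisfies condition B): it scores a point.
By R2 (it scores a point): it is adjacent to an enemy.
By R7 (it is adjacent to an enemy): it can capture.
By R27 (it can capture, it is immobilized): it is royal.

Yes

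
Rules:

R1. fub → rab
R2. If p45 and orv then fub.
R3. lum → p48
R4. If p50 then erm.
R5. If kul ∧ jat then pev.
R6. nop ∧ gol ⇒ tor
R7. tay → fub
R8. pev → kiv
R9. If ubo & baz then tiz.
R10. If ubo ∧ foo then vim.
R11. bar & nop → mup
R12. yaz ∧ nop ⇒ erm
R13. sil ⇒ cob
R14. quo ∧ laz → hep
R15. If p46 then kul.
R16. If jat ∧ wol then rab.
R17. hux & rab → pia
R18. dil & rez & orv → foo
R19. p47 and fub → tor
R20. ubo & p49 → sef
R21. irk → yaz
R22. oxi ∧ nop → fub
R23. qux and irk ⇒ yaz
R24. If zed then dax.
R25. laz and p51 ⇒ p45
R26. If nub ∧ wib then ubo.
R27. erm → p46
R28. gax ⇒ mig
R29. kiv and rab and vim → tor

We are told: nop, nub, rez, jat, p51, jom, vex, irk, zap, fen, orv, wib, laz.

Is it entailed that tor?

Forward chaining from the given facts derives: yaz, p45, ubo, fub, erm, p46, rab, kul, pev, kiv.
Rules concluding tor: R6 needs gol; R19 needs p47; R29 needs vim — none of these are established.

No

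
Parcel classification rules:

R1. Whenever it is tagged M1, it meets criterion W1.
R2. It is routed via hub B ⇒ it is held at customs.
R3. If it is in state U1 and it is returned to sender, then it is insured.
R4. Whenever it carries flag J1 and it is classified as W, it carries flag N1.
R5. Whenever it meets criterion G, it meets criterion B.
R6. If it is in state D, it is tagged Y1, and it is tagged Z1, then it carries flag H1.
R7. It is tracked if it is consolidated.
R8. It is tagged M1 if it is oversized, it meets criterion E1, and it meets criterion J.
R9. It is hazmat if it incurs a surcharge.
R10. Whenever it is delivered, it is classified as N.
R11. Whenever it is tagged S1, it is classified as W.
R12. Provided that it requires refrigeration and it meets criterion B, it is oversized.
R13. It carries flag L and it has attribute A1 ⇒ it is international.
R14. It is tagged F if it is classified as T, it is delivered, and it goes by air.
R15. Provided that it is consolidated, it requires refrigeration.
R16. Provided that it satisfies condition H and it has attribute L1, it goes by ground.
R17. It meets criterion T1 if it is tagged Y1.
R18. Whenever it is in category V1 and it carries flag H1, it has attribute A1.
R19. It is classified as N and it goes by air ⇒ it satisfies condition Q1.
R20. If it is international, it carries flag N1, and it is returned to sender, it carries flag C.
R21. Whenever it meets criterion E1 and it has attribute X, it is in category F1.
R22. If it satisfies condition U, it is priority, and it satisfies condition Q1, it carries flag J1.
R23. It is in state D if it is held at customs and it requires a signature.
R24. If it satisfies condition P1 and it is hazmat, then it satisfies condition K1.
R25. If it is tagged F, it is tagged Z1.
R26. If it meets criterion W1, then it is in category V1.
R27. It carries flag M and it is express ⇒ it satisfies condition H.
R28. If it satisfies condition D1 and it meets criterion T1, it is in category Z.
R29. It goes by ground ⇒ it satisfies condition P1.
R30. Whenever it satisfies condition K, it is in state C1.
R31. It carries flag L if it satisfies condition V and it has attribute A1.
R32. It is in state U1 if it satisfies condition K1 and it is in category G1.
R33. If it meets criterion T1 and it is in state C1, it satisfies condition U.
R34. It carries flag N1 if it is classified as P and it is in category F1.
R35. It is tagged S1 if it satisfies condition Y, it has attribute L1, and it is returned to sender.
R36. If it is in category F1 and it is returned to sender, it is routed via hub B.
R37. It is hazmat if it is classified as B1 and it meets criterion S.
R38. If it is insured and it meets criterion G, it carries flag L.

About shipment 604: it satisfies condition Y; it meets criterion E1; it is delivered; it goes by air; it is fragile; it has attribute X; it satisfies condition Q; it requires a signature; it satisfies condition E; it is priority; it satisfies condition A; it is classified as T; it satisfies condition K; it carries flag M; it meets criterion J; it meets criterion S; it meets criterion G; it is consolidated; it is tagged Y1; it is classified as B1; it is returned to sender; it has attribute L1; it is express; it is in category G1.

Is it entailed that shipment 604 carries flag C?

Yes

By R5 (it meets criterion G): it meets criterion B.
By R10 (it is delivered): it is classified as N.
By R14 (it is classified as T, it is delivered, it goes by air): it is tagged F.
By R15 (it is consolidated): it requires refrigeration.
By R17 (it is tagged Y1): it meets criterion T1.
By R19 (it is classified as N, it goes by air): it satisfies condition Q1.
By R21 (it meets criterion E1, it has attribute X): it is in category F1.
By R25 (it is tagged F): it is tagged Z1.
By R27 (it carries flag M, it is express): it satisfies condition H.
By R30 (it satisfies condition K): it is in state C1.
By R33 (it meets criterion T1, it is in state C1): it satisfies condition U.
By R35 (it satisfies condition Y, it has attribute L1, it is returned to sender): it is tagged S1.
By R36 (it is in category F1, it is returned to sender): it is routed via hub B.
By R37 (it is classified as B1, it meets criterion S): it is hazmat.
By R2 (it is routed via hub B): it is held at customs.
By R11 (it is tagged S1): it is classified as W.
By R12 (it requires refrigeration, it meets criterion B): it is oversized.
By R16 (it satisfies condition H, it has attribute L1): it goes by ground.
By R22 (it satisfies condition U, it is priority, it satisfies condition Q1): it carries flag J1.
By R23 (it is held at customs, it requires a signature): it is in state D.
By R29 (it goes by ground): it satisfies condition P1.
By R4 (it carries flag J1, it is classified as W): it carries flag N1.
By R6 (it is in state D, it is tagged Y1, it is tagged Z1): it carries flag H1.
By R8 (it is oversized, it meets criterion E1, it meets criterion J): it is tagged M1.
By R24 (it satisfies condition P1, it is hazmat): it satisfies condition K1.
By R32 (it satisfies condition K1, it is in category G1): it is in state U1.
By R1 (it is tagged M1): it meets criterion W1.
By R3 (it is in state U1, it is returned to sender): it is insured.
By R26 (it meets criterion W1): it is in category V1.
By R38 (it is insured, it meets criterion G): it carries flag L.
By R18 (it is in category V1, it carries flag H1): it has attribute A1.
By R13 (it carries flag L, it has attribute A1): it is international.
By R20 (it is international, it carries flag N1, it is returned to sender): it carries flag C.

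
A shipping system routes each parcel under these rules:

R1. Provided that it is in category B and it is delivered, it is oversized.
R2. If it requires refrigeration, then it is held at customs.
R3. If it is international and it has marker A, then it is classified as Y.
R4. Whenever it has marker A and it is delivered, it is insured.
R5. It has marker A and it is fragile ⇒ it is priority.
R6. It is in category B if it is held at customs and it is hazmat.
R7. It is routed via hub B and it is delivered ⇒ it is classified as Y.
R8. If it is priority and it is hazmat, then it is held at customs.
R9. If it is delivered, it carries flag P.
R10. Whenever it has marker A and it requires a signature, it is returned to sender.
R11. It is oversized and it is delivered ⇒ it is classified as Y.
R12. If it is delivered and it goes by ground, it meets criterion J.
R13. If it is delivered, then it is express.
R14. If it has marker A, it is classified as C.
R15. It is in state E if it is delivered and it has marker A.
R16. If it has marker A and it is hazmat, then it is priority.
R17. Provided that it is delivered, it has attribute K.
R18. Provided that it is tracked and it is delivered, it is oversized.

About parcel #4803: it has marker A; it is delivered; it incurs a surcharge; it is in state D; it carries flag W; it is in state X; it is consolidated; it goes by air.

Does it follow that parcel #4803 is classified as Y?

No

Forward chaining from the given facts derives: is insured, carries flag P, is express, is classified as C, is in state E, has attribute K.
Rules concluding "it is classified as Y": R3 needs "it is international"; R7 needs "it is routed via hub B"; R11 needs "it is oversized" — none of these are established.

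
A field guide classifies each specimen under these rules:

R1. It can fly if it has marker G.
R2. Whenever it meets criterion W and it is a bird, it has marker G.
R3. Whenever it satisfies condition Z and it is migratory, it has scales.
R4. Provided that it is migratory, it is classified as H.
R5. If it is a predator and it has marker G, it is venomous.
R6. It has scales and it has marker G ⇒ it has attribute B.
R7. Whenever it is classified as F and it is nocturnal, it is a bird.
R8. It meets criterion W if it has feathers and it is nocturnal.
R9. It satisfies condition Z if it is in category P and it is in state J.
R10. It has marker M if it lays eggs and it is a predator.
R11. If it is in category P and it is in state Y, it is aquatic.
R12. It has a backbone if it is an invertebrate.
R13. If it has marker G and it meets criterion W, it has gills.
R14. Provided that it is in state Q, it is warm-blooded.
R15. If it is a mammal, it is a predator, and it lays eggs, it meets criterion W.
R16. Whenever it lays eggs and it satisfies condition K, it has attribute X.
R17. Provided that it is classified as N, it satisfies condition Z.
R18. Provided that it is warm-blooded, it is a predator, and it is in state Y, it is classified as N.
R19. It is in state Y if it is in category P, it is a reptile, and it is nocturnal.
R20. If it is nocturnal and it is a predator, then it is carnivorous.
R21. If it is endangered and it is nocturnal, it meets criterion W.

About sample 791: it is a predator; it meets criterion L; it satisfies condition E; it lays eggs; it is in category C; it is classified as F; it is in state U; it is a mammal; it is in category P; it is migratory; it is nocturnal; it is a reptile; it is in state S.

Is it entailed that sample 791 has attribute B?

No

Forward chaining from the given facts derives: is classified as H, is a bird, has marker M, meets criterion W, is in state Y, is carnivorous, has marker G, is venomous, is aquatic, has gills, can fly.
The only rule concluding "it has attribute B" is R6, which needs "it has scales"; that is never established.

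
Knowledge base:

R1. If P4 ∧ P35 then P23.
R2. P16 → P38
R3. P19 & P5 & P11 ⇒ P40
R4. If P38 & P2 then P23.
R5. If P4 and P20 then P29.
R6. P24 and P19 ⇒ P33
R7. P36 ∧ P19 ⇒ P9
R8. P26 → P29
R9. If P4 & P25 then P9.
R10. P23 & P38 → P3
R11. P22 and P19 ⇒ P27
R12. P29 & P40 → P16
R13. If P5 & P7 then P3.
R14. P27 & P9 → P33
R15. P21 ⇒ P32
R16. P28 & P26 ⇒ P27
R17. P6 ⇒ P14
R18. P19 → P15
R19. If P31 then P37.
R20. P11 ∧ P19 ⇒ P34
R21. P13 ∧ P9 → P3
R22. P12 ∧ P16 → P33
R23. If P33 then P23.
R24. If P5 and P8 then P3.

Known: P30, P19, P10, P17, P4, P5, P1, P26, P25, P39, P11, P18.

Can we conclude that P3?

Forward chaining from the given facts derives: P40, P29, P9, P16, P15, P34, P38.
Rules concluding P3: R10 needs P23; R13 needs P7; R21 needs P13; R24 needs P8 — none of these are established.

No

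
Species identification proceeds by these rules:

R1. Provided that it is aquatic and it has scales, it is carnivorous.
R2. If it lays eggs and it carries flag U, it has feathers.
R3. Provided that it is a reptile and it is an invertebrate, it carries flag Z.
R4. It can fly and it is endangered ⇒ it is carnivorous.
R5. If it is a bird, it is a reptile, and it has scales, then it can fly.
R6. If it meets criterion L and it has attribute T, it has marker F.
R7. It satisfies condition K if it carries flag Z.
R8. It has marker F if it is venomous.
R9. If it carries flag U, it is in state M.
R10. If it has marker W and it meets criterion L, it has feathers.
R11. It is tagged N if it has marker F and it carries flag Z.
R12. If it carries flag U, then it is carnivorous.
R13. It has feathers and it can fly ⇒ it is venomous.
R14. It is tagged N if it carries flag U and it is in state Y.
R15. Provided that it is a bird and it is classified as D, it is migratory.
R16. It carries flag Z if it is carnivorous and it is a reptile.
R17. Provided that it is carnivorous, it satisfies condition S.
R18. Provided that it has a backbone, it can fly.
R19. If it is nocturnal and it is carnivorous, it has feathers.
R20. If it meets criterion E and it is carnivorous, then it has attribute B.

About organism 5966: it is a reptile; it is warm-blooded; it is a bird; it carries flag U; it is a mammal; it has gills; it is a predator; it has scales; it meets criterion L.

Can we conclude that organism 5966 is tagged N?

Forward chaining from the given facts derives: can fly, is in state M, is carnivorous, carries flag Z, satisfies condition S, satisfies condition K.
Rules concluding "it is tagged N": R11 needs "it has marker F"; R14 needs "it is in state Y" — none of these are established.

No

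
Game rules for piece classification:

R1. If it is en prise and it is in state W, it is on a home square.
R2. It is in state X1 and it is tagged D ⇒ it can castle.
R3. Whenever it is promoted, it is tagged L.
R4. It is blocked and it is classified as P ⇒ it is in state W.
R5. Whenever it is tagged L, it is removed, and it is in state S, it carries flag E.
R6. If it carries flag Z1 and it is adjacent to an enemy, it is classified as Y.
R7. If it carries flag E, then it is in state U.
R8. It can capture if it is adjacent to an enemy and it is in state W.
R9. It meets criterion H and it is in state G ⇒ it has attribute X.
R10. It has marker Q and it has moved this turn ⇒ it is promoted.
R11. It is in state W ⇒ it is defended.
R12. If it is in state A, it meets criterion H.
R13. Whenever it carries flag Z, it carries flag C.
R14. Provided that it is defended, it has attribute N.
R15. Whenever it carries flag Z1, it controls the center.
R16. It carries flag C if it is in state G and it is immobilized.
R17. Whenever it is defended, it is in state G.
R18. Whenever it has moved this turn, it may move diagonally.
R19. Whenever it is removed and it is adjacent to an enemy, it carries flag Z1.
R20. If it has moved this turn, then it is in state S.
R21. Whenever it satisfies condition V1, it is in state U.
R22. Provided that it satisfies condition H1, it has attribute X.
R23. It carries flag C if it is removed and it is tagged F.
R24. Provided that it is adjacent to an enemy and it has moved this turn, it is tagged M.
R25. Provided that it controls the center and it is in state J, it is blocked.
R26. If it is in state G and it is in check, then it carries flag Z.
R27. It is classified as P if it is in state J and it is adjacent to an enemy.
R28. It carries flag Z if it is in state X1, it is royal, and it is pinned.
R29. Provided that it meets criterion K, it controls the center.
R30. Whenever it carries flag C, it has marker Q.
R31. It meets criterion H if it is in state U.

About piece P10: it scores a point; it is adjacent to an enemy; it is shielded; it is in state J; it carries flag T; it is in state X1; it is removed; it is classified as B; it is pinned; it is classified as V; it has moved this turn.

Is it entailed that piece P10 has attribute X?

No

Forward chaining from the given facts derives: may move diagonally, carries flag Z1, is in state S, is tagged M, is classified as P, is classified as Y, controls the center, is blocked, is in state W, can capture, is defended, has attribute N, is in state G.
Rules concluding "it has attribute X": R9 needs "it meets criterion H"; R22 needs "it satisfies condition H1" — none of these are established.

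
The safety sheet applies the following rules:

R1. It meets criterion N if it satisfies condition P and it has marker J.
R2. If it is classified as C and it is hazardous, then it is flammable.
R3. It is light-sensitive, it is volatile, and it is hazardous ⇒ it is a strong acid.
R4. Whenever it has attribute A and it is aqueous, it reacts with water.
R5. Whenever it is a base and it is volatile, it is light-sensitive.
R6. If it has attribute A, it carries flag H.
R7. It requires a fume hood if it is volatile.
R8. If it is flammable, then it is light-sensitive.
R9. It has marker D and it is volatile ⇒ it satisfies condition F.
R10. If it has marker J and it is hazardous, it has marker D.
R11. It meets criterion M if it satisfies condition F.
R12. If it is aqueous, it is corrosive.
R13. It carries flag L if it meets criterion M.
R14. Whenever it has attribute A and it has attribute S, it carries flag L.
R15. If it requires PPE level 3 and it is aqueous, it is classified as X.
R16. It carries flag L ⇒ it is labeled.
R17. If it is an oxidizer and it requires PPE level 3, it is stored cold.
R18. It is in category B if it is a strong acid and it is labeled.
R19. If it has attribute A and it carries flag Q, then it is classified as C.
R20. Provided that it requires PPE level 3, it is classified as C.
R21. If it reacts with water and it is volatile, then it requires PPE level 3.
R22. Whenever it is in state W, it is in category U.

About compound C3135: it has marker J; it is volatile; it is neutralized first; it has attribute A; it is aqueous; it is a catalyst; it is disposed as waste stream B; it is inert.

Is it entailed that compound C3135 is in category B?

Forward chaining from the given facts derives: reacts with water, carries flag H, requires a fume hood, is corrosive, requires PPE level 3, is classified as X, is classified as C.
The only rule concluding "it is in category B" is R18, which needs "it is a strong acid"; that is never established.

No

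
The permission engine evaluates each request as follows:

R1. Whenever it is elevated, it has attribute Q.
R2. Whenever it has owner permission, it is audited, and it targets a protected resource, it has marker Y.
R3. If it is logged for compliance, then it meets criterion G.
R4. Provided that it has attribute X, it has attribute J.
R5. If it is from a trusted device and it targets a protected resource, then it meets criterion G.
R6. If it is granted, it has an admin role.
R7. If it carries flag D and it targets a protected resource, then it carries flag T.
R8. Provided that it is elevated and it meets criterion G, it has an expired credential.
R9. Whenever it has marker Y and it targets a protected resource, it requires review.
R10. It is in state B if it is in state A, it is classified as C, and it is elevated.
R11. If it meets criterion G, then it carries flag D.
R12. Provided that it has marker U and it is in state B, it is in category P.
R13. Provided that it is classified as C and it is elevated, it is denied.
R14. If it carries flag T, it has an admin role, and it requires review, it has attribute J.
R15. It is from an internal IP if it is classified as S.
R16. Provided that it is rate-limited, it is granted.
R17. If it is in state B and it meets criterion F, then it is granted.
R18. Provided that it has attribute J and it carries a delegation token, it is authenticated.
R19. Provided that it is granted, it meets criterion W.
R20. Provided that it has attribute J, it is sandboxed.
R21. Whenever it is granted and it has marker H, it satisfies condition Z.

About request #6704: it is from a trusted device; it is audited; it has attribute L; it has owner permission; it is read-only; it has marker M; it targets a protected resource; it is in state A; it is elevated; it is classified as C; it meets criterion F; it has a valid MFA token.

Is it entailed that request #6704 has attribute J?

By R2 (it has owner permission, it is audited, it targets a protected resource): it has marker Y.
By R5 (it is from a trusted device, it targets a protected resource): it meets criterion G.
By R9 (it has marker Y, it targets a protected resource): it requires review.
By R10 (it is in state A, it is classified as C, it is elevated): it is in state B.
By R11 (it meets criterion G): it carries flag D.
By R17 (it is in state B, it meets criterion F): it is granted.
By R6 (it is granted): it has an admin role.
By R7 (it carries flag D, it targets a protected resource): it carries flag T.
By R14 (it carries flag T, it has an admin role, it requires review): it has attribute J.

Yes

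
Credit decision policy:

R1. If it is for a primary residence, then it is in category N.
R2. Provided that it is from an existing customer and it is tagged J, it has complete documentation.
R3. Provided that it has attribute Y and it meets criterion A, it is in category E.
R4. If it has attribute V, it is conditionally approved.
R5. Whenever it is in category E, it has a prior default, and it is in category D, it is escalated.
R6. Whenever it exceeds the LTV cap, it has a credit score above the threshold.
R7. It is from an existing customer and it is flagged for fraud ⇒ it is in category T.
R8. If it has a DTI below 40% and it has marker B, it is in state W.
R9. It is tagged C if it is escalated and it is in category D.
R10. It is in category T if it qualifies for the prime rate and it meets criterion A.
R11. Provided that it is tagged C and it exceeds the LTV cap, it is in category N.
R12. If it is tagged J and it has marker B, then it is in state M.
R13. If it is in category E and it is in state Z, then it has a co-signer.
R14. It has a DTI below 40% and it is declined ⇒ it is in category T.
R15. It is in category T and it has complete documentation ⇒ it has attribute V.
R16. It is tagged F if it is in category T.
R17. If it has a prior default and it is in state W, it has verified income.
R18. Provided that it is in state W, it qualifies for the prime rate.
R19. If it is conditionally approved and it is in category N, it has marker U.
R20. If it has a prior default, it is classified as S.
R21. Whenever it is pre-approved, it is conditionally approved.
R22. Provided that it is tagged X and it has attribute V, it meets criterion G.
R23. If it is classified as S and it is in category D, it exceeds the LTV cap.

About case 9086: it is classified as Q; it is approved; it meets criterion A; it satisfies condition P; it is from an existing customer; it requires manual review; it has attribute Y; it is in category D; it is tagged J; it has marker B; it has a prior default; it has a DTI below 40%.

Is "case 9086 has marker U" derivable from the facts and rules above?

Yes

By R2 (it is from an existing customer, it is tagged J): it has complete documentation.
By R3 (it has attribute Y, it meets criterion A): it is in category E.
By R5 (it is in category E, it has a prior default, it is in category D): it is escalated.
By R8 (it has a DTI below 40%, it has marker B): it is in state W.
By R9 (it is escalated, it is in category D): it is tagged C.
By R18 (it is in state W): it qualifies for the prime rate.
By R20 (it has a prior default): it is classified as S.
By R23 (it is classified as S, it is in category D): it exceeds the LTV cap.
By R10 (it qualifies for the prime rate, it meets criterion A): it is in category T.
By R11 (it is tagged C, it exceeds the LTV cap): it is in category N.
By R15 (it is in category T, it has complete documentation): it has attribute V.
By R4 (it has attribute V): it is conditionally approved.
By R19 (it is conditionally approved, it is in category N): it has marker U.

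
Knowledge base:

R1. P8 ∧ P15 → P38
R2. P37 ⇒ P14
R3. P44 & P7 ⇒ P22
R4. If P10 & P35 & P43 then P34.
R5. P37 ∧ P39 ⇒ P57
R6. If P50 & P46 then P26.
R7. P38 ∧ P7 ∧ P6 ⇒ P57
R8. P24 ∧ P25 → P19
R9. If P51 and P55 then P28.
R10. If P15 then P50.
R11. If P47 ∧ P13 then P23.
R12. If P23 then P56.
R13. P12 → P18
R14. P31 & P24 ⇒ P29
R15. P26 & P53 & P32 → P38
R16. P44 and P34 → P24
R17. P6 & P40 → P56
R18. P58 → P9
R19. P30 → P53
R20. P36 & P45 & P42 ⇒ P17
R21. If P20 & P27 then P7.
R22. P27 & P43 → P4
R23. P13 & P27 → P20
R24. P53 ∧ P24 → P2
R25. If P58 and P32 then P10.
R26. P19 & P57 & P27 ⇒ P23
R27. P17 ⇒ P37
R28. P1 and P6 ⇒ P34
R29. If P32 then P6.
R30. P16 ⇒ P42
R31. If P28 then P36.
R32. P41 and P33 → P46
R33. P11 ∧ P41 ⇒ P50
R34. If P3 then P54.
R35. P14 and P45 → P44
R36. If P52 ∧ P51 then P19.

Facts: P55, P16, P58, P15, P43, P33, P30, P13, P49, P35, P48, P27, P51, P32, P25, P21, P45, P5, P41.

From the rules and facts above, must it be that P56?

P28  (by R9: P51, P55)
P50  (by R10: P15)
P53  (by R19: P30)
P20  (by R23: P13, P27)
P10  (by R25: P58, P32)
P6  (by R29: P32)
P42  (by R30: P16)
P36  (by R31: P28)
P46  (by R32: P41, P33)
P34  (by R4: P10, P35, P43)
P26  (by R6: P50, P46)
P38  (by R15: P26, P53, P32)
P17  (by R20: P36, P45, P42)
P7  (by R21: P20, P27)
P37  (by R27: P17)
P14  (by R2: P37)
P57  (by R7: P38, P7, P6)
P44  (by R35: P14, P45)
P24  (by R16: P44, P34)
P19  (by R8: P24, P25)
P23  (by R26: P19, P57, P27)
P56  (by R12: P23)

Yes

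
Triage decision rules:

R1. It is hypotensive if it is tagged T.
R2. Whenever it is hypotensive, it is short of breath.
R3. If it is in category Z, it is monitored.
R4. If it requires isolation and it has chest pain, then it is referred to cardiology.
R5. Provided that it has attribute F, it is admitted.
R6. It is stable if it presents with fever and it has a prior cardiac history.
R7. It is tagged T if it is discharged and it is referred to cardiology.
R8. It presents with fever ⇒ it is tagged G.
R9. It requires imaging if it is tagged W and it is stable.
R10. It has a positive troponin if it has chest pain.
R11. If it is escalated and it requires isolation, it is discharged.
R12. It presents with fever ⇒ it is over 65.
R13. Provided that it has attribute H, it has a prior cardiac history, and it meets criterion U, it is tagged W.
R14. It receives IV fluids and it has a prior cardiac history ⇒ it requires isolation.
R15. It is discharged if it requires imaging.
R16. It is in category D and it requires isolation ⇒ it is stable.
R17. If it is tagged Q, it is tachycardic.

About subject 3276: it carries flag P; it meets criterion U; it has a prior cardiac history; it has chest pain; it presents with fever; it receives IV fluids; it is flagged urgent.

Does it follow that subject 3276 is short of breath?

No

Forward chaining from the given facts derives: is stable, is tagged G, has a positive troponin, is over 65, requires isolation, is referred to cardiology.
The only rule concluding "it is short of breath" is R2, which needs "it is hypotensive"; that is never established.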